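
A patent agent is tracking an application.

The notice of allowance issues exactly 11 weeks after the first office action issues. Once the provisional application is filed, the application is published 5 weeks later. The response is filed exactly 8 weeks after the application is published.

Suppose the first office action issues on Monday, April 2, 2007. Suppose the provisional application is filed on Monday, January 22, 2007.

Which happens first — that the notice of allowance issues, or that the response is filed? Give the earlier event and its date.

The response is filed — Monday, April 23, 2007

The first office action issues: Apr 2, 2007.
The notice of allowance issues: Apr 2, 2007 + 11 weeks = Jun 18, 2007.
The provisional application is filed: Jan 22, 2007.
The application is published: Jan 22, 2007 + 5 weeks = Feb 26, 2007.
The response is filed: Feb 26, 2007 + 8 weeks = Apr 23, 2007.
Comparing: the notice of allowance issues on Jun 18, 2007 vs the response is filed on Apr 23, 2007. Earlier: the response is filed.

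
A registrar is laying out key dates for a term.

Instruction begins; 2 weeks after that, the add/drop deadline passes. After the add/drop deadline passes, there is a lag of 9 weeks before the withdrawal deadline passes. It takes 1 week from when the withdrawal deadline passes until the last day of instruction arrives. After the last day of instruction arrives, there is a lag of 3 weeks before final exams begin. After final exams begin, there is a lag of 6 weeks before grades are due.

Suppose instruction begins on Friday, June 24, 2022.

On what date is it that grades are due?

Friday, November 18, 2022

Instruction begins: Jun 24, 2022.
The add/drop deadline passes: Jun 24, 2022 + 2 weeks = Jul 8, 2022.
The withdrawal deadline passes: Jul 8, 2022 + 9 weeks = Sep 9, 2022.
The last day of instruction arrives: Sep 9, 2022 + 1 week = Sep 16, 2022.
Final exams begin: Sep 16, 2022 + 3 weeks = Oct 7, 2022.
Grades are due: Oct 7, 2022 + 6 weeks = Nov 18, 2022.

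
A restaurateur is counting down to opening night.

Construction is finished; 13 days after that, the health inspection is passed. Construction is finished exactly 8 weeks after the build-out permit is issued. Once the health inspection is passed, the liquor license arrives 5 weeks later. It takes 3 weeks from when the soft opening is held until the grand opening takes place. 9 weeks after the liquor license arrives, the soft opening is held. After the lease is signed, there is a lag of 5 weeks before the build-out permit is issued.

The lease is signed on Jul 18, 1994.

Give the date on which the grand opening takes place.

Feb 26, 1995

The lease is signed: Jul 18, 1994.
The build-out permit is issued: Jul 18, 1994 + 5 weeks = Aug 22, 1994.
Construction is finished: Aug 22, 1994 + 8 weeks = Oct 17, 1994.
The health inspection is passed: Oct 17, 1994 + 13 days = Oct 30, 1994.
The liquor license arrives: Oct 30, 1994 + 5 weeks = Dec 4, 1994.
The soft opening is held: Dec 4, 1994 + 9 weeks = Feb 5, 1995.
The grand opening takes place: Feb 5, 1995 + 3 weeks = Feb 26, 1995.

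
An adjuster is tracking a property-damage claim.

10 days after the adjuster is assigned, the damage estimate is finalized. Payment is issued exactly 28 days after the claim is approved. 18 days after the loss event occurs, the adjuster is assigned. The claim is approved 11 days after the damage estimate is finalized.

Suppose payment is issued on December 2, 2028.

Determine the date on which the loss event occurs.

September 26, 2028

Payment is issued: Dec 2, 2028.
The claim is approved: Dec 2, 2028 − 28 days = Nov 4, 2028.
The damage estimate is finalized: Nov 4, 2028 − 11 days = Oct 24, 2028.
The adjuster is assigned: Oct 24, 2028 − 10 days = Oct 14, 2028.
The loss event occurs: Oct 14, 2028 − 18 days = Sep 26, 2028.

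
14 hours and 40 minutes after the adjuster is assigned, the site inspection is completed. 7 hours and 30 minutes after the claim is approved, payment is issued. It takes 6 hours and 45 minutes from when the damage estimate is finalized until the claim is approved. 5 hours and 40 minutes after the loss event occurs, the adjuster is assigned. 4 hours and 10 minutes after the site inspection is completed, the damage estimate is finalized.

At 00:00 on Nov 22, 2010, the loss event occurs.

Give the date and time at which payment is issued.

The loss event occurs: 00:00 Nov 22, 2010.
The adjuster is assigned: 00:00 Nov 22, 2010 + 5h40m = 05:40 Nov 22, 2010.
The site inspection is completed: 05:40 Nov 22, 2010 + 14h40m = 20:20 Nov 22, 2010.
The damage estimate is finalized: 20:20 Nov 22, 2010 + 4h10m = 00:30 Nov 23, 2010.
The claim is approved: 00:30 Nov 23, 2010 + 6h45m = 07:15 Nov 23, 2010.
Payment is issued: 07:15 Nov 23, 2010 + 7h30m = 14:45 Nov 23, 2010.

14:45 on Nov 23, 2010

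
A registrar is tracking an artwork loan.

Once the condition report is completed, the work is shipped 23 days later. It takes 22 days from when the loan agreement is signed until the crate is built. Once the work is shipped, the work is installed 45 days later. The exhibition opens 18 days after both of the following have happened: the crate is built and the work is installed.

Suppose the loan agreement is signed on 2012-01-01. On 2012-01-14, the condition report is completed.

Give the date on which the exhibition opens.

2012-04-09

The loan agreement is signed: Jan 1, 2012.
The crate is built: Jan 1, 2012 + 22 days = Jan 23, 2012.
The condition report is completed: Jan 14, 2012.
The work is shipped: Jan 14, 2012 + 23 days = Feb 6, 2012.
The work is installed: Feb 6, 2012 + 45 days = Mar 22, 2012.
Both prerequisites met — the crate is built (Jan 23, 2012), the work is installed (Mar 22, 2012); the later is Mar 22, 2012.
The exhibition opens: Mar 22, 2012 + 18 days = Apr 9, 2012.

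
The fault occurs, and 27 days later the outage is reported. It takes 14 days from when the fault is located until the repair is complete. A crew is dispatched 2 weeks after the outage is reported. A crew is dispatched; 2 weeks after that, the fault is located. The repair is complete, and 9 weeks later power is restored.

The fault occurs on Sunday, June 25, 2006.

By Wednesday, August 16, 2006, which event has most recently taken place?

The fault occurs: Jun 25, 2006.
The outage is reported: Jun 25, 2006 + 27 days = Jul 22, 2006.
A crew is dispatched: Jul 22, 2006 + 2 weeks = Aug 5, 2006.
The fault is located: Aug 5, 2006 + 2 weeks = Aug 19, 2006.
The repair is complete: Aug 19, 2006 + 14 days = Sep 2, 2006.
Power is restored: Sep 2, 2006 + 9 weeks = Nov 4, 2006.
Aug 16, 2006 falls between when a crew is dispatched (Aug 5, 2006) and when the fault is located (Aug 19, 2006).

A crew is dispatched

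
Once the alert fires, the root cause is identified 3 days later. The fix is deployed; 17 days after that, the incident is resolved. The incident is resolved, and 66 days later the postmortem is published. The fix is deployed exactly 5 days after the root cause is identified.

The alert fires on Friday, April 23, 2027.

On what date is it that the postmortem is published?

Friday, July 23, 2027

The alert fires: Apr 23, 2027.
The root cause is identified: Apr 23, 2027 + 3 days = Apr 26, 2027.
The fix is deployed: Apr 26, 2027 + 5 days = May 1, 2027.
The incident is resolved: May 1, 2027 + 17 days = May 18, 2027.
The postmortem is published: May 18, 2027 + 66 days = Jul 23, 2027.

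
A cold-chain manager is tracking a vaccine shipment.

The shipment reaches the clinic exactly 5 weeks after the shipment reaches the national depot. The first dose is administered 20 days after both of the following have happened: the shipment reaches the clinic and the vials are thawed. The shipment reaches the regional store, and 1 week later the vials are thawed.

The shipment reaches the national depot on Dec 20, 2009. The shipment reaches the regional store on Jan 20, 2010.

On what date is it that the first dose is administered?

Feb 16, 2010

The shipment reaches the national depot: Dec 20, 2009.
The shipment reaches the clinic: Dec 20, 2009 + 5 weeks = Jan 24, 2010.
The shipment reaches the regional store: Jan 20, 2010.
The vials are thawed: Jan 20, 2010 + 1 week = Jan 27, 2010.
Both prerequisites met — the shipment reaches the clinic (Jan 24, 2010), the vials are thawed (Jan 27, 2010); the later is Jan 27, 2010.
The first dose is administered: Jan 27, 2010 + 20 days = Feb 16, 2010.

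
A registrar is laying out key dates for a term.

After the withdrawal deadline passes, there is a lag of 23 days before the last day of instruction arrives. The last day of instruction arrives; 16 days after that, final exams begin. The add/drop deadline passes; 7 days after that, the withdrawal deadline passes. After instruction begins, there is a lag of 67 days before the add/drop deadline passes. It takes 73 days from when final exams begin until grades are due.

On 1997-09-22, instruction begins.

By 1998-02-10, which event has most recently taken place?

Instruction begins: Sep 22, 1997.
The add/drop deadline passes: Sep 22, 1997 + 67 days = Nov 28, 1997.
The withdrawal deadline passes: Nov 28, 1997 + 7 days = Dec 5, 1997.
The last day of instruction arrives: Dec 5, 1997 + 23 days = Dec 28, 1997.
Final exams begin: Dec 28, 1997 + 16 days = Jan 13, 1998.
Grades are due: Jan 13, 1998 + 73 days = Mar 27, 1998.
Feb 10, 1998 falls between when final exams begin (Jan 13, 1998) and when grades are due (Mar 27, 1998).

Final exams begin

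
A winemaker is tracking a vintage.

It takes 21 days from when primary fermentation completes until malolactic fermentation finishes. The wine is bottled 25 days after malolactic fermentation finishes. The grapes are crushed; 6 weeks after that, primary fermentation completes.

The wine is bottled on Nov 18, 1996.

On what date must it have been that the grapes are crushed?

Aug 22, 1996

The wine is bottled: Nov 18, 1996.
Malolactic fermentation finishes: Nov 18, 1996 − 25 days = Oct 24, 1996.
Primary fermentation completes: Oct 24, 1996 − 21 days = Oct 3, 1996.
The grapes are crushed: Oct 3, 1996 − 6 weeks = Aug 22, 1996.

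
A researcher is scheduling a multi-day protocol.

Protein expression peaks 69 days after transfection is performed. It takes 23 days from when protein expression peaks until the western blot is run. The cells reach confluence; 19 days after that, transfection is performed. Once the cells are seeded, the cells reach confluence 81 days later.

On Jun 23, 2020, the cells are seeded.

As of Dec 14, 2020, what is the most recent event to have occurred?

The cells are seeded: Jun 23, 2020.
The cells reach confluence: Jun 23, 2020 + 81 days = Sep 12, 2020.
Transfection is performed: Sep 12, 2020 + 19 days = Oct 1, 2020.
Protein expression peaks: Oct 1, 2020 + 69 days = Dec 9, 2020.
The western blot is run: Dec 9, 2020 + 23 days = Jan 1, 2021.
Dec 14, 2020 falls between when protein expression peaks (Dec 9, 2020) and when the western blot is run (Jan 1, 2021).

Protein expression peaks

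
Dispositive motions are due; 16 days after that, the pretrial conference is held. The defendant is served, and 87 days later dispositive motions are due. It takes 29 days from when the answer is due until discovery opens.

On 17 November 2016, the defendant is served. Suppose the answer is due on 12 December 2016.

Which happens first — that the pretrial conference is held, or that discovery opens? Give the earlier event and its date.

Discovery opens — 10 January 2017

The defendant is served: Nov 17, 2016.
Dispositive motions are due: Nov 17, 2016 + 87 days = Feb 12, 2017.
The pretrial conference is held: Feb 12, 2017 + 16 days = Feb 28, 2017.
The answer is due: Dec 12, 2016.
Discovery opens: Dec 12, 2016 + 29 days = Jan 10, 2017.
Comparing: the pretrial conference is held on Feb 28, 2017 vs discovery opens on Jan 10, 2017. Earlier: discovery opens.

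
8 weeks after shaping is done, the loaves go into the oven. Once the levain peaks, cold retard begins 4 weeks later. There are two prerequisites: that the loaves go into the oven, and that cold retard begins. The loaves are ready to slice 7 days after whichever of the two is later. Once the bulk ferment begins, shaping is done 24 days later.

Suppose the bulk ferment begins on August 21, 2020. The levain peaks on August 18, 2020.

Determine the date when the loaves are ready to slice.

November 16, 2020

The bulk ferment begins: Aug 21, 2020.
Shaping is done: Aug 21, 2020 + 24 days = Sep 14, 2020.
The loaves go into the oven: Sep 14, 2020 + 8 weeks = Nov 9, 2020.
The levain peaks: Aug 18, 2020.
Cold retard begins: Aug 18, 2020 + 4 weeks = Sep 15, 2020.
Both prerequisites met — the loaves go into the oven (Nov 9, 2020), cold retard begins (Sep 15, 2020); the later is Nov 9, 2020.
The loaves are ready to slice: Nov 9, 2020 + 7 days = Nov 16, 2020.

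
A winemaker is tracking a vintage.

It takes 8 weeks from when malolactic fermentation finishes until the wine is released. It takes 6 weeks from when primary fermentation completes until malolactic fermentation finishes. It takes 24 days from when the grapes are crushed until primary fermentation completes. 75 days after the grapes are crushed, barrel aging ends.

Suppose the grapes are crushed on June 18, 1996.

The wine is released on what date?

October 18, 1996

The grapes are crushed: Jun 18, 1996.
Primary fermentation completes: Jun 18, 1996 + 24 days = Jul 12, 1996.
Malolactic fermentation finishes: Jul 12, 1996 + 6 weeks = Aug 23, 1996.
The wine is released: Aug 23, 1996 + 8 weeks = Oct 18, 1996.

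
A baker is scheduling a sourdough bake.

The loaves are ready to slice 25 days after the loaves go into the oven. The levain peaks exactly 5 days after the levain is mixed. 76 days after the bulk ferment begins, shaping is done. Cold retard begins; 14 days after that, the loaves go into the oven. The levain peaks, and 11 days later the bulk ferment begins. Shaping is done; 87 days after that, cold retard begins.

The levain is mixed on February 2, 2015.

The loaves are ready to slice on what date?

September 8, 2015

The levain is mixed: Feb 2, 2015.
The levain peaks: Feb 2, 2015 + 5 days = Feb 7, 2015.
The bulk ferment begins: Feb 7, 2015 + 11 days = Feb 18, 2015.
Shaping is done: Feb 18, 2015 + 76 days = May 5, 2015.
Cold retard begins: May 5, 2015 + 87 days = Jul 31, 2015.
The loaves go into the oven: Jul 31, 2015 + 14 days = Aug 14, 2015.
The loaves are ready to slice: Aug 14, 2015 + 25 days = Sep 8, 2015.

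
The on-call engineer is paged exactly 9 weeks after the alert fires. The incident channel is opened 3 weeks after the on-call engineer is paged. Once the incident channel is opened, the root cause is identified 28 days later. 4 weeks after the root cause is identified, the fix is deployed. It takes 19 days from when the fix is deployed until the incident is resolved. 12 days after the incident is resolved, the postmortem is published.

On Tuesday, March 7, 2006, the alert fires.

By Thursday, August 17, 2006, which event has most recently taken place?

The incident is resolved

The alert fires: Mar 7, 2006.
The on-call engineer is paged: Mar 7, 2006 + 9 weeks = May 9, 2006.
The incident channel is opened: May 9, 2006 + 3 weeks = May 30, 2006.
The root cause is identified: May 30, 2006 + 28 days = Jun 27, 2006.
The fix is deployed: Jun 27, 2006 + 4 weeks = Jul 25, 2006.
The incident is resolved: Jul 25, 2006 + 19 days = Aug 13, 2006.
The postmortem is published: Aug 13, 2006 + 12 days = Aug 25, 2006.
Aug 17, 2006 falls between when the incident is resolved (Aug 13, 2006) and when the postmortem is published (Aug 25, 2006).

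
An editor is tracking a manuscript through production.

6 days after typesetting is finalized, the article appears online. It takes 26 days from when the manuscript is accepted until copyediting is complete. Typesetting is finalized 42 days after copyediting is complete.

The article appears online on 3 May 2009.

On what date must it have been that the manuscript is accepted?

18 February 2009

The article appears online: May 3, 2009.
Typesetting is finalized: May 3, 2009 − 6 days = Apr 27, 2009.
Copyediting is complete: Apr 27, 2009 − 42 days = Mar 16, 2009.
The manuscript is accepted: Mar 16, 2009 − 26 days = Feb 18, 2009.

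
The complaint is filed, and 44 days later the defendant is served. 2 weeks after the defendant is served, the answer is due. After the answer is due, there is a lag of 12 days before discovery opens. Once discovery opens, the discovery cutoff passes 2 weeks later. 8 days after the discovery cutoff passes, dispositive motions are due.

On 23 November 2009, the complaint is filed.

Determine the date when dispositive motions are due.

23 February 2010

The complaint is filed: Nov 23, 2009.
The defendant is served: Nov 23, 2009 + 44 days = Jan 6, 2010.
The answer is due: Jan 6, 2010 + 2 weeks = Jan 20, 2010.
Discovery opens: Jan 20, 2010 + 12 days = Feb 1, 2010.
The discovery cutoff passes: Feb 1, 2010 + 2 weeks = Feb 15, 2010.
Dispositive motions are due: Feb 15, 2010 + 8 days = Feb 23, 2010.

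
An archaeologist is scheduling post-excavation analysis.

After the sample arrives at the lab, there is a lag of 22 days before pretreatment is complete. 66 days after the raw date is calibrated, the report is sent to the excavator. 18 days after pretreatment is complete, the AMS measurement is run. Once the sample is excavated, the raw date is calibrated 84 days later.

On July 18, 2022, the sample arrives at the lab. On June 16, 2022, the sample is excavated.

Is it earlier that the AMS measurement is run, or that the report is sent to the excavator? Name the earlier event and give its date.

The AMS measurement is run — August 27, 2022

The sample arrives at the lab: Jul 18, 2022.
Pretreatment is complete: Jul 18, 2022 + 22 days = Aug 9, 2022.
The AMS measurement is run: Aug 9, 2022 + 18 days = Aug 27, 2022.
The sample is excavated: Jun 16, 2022.
The raw date is calibrated: Jun 16, 2022 + 84 days = Sep 8, 2022.
The report is sent to the excavator: Sep 8, 2022 + 66 days = Nov 13, 2022.
Comparing: the AMS measurement is run on Aug 27, 2022 vs the report is sent to the excavator on Nov 13, 2022. Earlier: the AMS measurement is run.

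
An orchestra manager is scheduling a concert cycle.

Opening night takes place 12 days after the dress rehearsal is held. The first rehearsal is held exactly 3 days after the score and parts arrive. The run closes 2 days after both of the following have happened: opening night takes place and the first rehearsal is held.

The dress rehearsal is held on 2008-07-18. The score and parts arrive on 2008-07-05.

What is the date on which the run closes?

2008-08-01

The dress rehearsal is held: Jul 18, 2008.
Opening night takes place: Jul 18, 2008 + 12 days = Jul 30, 2008.
The score and parts arrive: Jul 5, 2008.
The first rehearsal is held: Jul 5, 2008 + 3 days = Jul 8, 2008.
Both prerequisites met — opening night takes place (Jul 30, 2008), the first rehearsal is held (Jul 8, 2008); the later is Jul 30, 2008.
The run closes: Jul 30, 2008 + 2 days = Aug 1, 2008.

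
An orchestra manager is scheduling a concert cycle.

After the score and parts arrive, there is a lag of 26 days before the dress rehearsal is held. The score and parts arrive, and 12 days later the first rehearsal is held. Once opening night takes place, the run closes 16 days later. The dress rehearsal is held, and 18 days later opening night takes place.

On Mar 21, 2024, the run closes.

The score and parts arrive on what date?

The run closes: Mar 21, 2024.
Opening night takes place: Mar 21, 2024 − 16 days = Mar 5, 2024.
The dress rehearsal is held: Mar 5, 2024 − 18 days = Feb 16, 2024.
The score and parts arrive: Feb 16, 2024 − 26 days = Jan 21, 2024.

Jan 21, 2024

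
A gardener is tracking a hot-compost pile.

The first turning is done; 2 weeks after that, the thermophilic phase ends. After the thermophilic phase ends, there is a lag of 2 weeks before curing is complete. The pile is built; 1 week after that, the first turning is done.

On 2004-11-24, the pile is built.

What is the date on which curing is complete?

The pile is built: Nov 24, 2004.
The first turning is done: Nov 24, 2004 + 1 week = Dec 1, 2004.
The thermophilic phase ends: Dec 1, 2004 + 2 weeks = Dec 15, 2004.
Curing is complete: Dec 15, 2004 + 2 weeks = Dec 29, 2004.

2004-12-29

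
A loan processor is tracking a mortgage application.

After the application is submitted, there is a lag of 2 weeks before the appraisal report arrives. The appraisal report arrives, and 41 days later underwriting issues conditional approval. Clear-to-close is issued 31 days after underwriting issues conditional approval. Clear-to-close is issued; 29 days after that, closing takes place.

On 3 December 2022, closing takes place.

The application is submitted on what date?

Closing takes place: Dec 3, 2022.
Clear-to-close is issued: Dec 3, 2022 − 29 days = Nov 4, 2022.
Underwriting issues conditional approval: Nov 4, 2022 − 31 days = Oct 4, 2022.
The appraisal report arrives: Oct 4, 2022 − 41 days = Aug 24, 2022.
The application is submitted: Aug 24, 2022 − 2 weeks = Aug 10, 2022.

10 August 2022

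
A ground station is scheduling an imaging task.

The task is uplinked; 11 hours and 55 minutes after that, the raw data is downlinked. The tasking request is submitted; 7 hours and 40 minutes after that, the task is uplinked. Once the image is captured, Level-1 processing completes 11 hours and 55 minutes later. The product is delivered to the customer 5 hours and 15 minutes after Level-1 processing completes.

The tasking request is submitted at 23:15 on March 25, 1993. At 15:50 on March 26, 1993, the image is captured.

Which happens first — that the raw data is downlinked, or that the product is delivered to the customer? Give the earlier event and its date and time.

The tasking request is submitted: 23:15 Mar 25, 1993.
The task is uplinked: 23:15 Mar 25, 1993 + 7h40m = 06:55 Mar 26, 1993.
The raw data is downlinked: 06:55 Mar 26, 1993 + 11h55m = 18:50 Mar 26, 1993.
The image is captured: 15:50 Mar 26, 1993.
Level-1 processing completes: 15:50 Mar 26, 1993 + 11h55m = 03:45 Mar 27, 1993.
The product is delivered to the customer: 03:45 Mar 27, 1993 + 5h15m = 09:00 Mar 27, 1993.
Comparing: the raw data is downlinked at 18:50 Mar 26, 1993 vs the product is delivered to the customer at 09:00 Mar 27, 1993. Earlier: the raw data is downlinked.

The raw data is downlinked — 18:50 on March 26, 1993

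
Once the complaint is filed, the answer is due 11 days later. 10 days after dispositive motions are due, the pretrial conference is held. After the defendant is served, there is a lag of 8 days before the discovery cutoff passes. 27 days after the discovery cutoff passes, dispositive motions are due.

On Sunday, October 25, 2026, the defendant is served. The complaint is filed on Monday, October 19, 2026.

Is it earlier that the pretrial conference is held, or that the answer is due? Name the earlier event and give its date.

The defendant is served: Oct 25, 2026.
The discovery cutoff passes: Oct 25, 2026 + 8 days = Nov 2, 2026.
Dispositive motions are due: Nov 2, 2026 + 27 days = Nov 29, 2026.
The pretrial conference is held: Nov 29, 2026 + 10 days = Dec 9, 2026.
The complaint is filed: Oct 19, 2026.
The answer is due: Oct 19, 2026 + 11 days = Oct 30, 2026.
Comparing: the pretrial conference is held on Dec 9, 2026 vs the answer is due on Oct 30, 2026. Earlier: the answer is due.

The answer is due — Friday, October 30, 2026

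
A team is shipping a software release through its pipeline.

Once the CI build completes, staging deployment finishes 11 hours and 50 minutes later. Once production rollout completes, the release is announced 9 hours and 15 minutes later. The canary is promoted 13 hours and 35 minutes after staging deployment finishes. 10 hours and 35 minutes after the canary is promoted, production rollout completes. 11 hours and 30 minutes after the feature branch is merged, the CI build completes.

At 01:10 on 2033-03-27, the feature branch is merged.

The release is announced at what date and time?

09:55 on 2033-03-29

The feature branch is merged: 01:10 Mar 27, 2033.
The CI build completes: 01:10 Mar 27, 2033 + 11h30m = 12:40 Mar 27, 2033.
Staging deployment finishes: 12:40 Mar 27, 2033 + 11h50m = 00:30 Mar 28, 2033.
The canary is promoted: 00:30 Mar 28, 2033 + 13h35m = 14:05 Mar 28, 2033.
Production rollout completes: 14:05 Mar 28, 2033 + 10h35m = 00:40 Mar 29, 2033.
The release is announced: 00:40 Mar 29, 2033 + 9h15m = 09:55 Mar 29, 2033.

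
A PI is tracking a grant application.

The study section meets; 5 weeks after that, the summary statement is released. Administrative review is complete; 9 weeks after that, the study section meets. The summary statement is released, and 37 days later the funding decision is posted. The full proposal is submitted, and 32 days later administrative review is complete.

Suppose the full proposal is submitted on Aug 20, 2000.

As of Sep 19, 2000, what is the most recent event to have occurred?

The full proposal is submitted: Aug 20, 2000.
Administrative review is complete: Aug 20, 2000 + 32 days = Sep 21, 2000.
The study section meets: Sep 21, 2000 + 9 weeks = Nov 23, 2000.
The summary statement is released: Nov 23, 2000 + 5 weeks = Dec 28, 2000.
The funding decision is posted: Dec 28, 2000 + 37 days = Feb 3, 2001.
Sep 19, 2000 falls between when the full proposal is submitted (Aug 20, 2000) and when administrative review is complete (Sep 21, 2000).

The full proposal is submitted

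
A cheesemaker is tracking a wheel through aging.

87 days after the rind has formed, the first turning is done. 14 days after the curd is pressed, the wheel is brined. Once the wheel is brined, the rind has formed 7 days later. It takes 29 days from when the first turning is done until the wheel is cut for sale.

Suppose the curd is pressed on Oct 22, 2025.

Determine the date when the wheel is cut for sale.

Mar 8, 2026

The curd is pressed: Oct 22, 2025.
The wheel is brined: Oct 22, 2025 + 14 days = Nov 5, 2025.
The rind has formed: Nov 5, 2025 + 7 days = Nov 12, 2025.
The first turning is done: Nov 12, 2025 + 87 days = Feb 7, 2026.
The wheel is cut for sale: Feb 7, 2026 + 29 days = Mar 8, 2026.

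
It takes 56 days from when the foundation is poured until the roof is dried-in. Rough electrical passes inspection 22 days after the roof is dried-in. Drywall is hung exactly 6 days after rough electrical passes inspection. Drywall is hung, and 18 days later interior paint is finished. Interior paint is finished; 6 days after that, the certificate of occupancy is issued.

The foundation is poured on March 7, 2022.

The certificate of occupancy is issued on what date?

June 23, 2022

The foundation is poured: Mar 7, 2022.
The roof is dried-in: Mar 7, 2022 + 56 days = May 2, 2022.
Rough electrical passes inspection: May 2, 2022 + 22 days = May 24, 2022.
Drywall is hung: May 24, 2022 + 6 days = May 30, 2022.
Interior paint is finished: May 30, 2022 + 18 days = Jun 17, 2022.
The certificate of occupancy is issued: Jun 17, 2022 + 6 days = Jun 23, 2022.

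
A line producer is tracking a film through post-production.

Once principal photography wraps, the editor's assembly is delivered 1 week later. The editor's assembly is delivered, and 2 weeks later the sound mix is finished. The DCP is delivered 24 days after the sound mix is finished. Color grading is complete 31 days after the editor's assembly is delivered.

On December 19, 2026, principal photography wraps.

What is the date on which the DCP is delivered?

Principal photography wraps: Dec 19, 2026.
The editor's assembly is delivered: Dec 19, 2026 + 1 week = Dec 26, 2026.
The sound mix is finished: Dec 26, 2026 + 2 weeks = Jan 9, 2027.
The DCP is delivered: Jan 9, 2027 + 24 days = Feb 2, 2027.

February 2, 2027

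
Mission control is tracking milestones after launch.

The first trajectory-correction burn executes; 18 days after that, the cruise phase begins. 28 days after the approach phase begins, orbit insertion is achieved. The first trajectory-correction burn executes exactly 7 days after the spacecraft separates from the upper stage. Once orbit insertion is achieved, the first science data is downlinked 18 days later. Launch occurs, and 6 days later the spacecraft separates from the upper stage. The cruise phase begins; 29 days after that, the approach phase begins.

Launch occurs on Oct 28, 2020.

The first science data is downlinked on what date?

Launch occurs: Oct 28, 2020.
The spacecraft separates from the upper stage: Oct 28, 2020 + 6 days = Nov 3, 2020.
The first trajectory-correction burn executes: Nov 3, 2020 + 7 days = Nov 10, 2020.
The cruise phase begins: Nov 10, 2020 + 18 days = Nov 28, 2020.
The approach phase begins: Nov 28, 2020 + 29 days = Dec 27, 2020.
Orbit insertion is achieved: Dec 27, 2020 + 28 days = Jan 24, 2021.
The first science data is downlinked: Jan 24, 2021 + 18 days = Feb 11, 2021.

Feb 11, 2021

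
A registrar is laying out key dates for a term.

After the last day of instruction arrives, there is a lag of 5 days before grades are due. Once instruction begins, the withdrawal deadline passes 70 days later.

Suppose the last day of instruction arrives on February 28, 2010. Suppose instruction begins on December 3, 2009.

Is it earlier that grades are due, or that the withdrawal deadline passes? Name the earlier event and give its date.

The last day of instruction arrives: Feb 28, 2010.
Grades are due: Feb 28, 2010 + 5 days = Mar 5, 2010.
Instruction begins: Dec 3, 2009.
The withdrawal deadline passes: Dec 3, 2009 + 70 days = Feb 11, 2010.
Comparing: grades are due on Mar 5, 2010 vs the withdrawal deadline passes on Feb 11, 2010. Earlier: the withdrawal deadline passes.

The withdrawal deadline passes — February 11, 2010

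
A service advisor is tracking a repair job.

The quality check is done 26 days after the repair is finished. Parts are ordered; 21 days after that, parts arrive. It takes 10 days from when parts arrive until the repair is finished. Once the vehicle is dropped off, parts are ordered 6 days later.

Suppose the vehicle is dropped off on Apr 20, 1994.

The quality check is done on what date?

The vehicle is dropped off: Apr 20, 1994.
Parts are ordered: Apr 20, 1994 + 6 days = Apr 26, 1994.
Parts arrive: Apr 26, 1994 + 21 days = May 17, 1994.
The repair is finished: May 17, 1994 + 10 days = May 27, 1994.
The quality check is done: May 27, 1994 + 26 days = Jun 22, 1994.

Jun 22, 1994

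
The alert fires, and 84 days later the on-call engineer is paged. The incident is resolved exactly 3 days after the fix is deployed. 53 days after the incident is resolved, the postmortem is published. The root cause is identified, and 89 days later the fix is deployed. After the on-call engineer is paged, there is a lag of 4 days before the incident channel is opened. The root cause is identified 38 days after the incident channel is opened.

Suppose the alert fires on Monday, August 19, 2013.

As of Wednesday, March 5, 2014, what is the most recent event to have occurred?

The root cause is identified

The alert fires: Aug 19, 2013.
The on-call engineer is paged: Aug 19, 2013 + 84 days = Nov 11, 2013.
The incident channel is opened: Nov 11, 2013 + 4 days = Nov 15, 2013.
The root cause is identified: Nov 15, 2013 + 38 days = Dec 23, 2013.
The fix is deployed: Dec 23, 2013 + 89 days = Mar 22, 2014.
The incident is resolved: Mar 22, 2014 + 3 days = Mar 25, 2014.
The postmortem is published: Mar 25, 2014 + 53 days = May 17, 2014.
Mar 5, 2014 falls between when the root cause is identified (Dec 23, 2013) and when the fix is deployed (Mar 22, 2014).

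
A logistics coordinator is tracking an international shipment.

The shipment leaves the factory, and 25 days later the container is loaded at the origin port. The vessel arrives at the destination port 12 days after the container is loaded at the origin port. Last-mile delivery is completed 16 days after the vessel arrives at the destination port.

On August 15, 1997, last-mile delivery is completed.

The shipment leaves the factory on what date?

June 23, 1997

Last-mile delivery is completed: Aug 15, 1997.
The vessel arrives at the destination port: Aug 15, 1997 − 16 days = Jul 30, 1997.
The container is loaded at the origin port: Jul 30, 1997 − 12 days = Jul 18, 1997.
The shipment leaves the factory: Jul 18, 1997 − 25 days = Jun 23, 1997.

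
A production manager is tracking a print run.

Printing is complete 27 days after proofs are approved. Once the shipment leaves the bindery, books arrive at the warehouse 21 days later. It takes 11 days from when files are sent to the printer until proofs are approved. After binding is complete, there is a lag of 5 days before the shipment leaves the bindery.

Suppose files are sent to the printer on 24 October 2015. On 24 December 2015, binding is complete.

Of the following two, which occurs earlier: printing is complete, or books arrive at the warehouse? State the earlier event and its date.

Printing is complete — 1 December 2015

Files are sent to the printer: Oct 24, 2015.
Proofs are approved: Oct 24, 2015 + 11 days = Nov 4, 2015.
Printing is complete: Nov 4, 2015 + 27 days = Dec 1, 2015.
Binding is complete: Dec 24, 2015.
The shipment leaves the bindery: Dec 24, 2015 + 5 days = Dec 29, 2015.
Books arrive at the warehouse: Dec 29, 2015 + 21 days = Jan 19, 2016.
Comparing: printing is complete on Dec 1, 2015 vs books arrive at the warehouse on Jan 19, 2016. Earlier: printing is complete.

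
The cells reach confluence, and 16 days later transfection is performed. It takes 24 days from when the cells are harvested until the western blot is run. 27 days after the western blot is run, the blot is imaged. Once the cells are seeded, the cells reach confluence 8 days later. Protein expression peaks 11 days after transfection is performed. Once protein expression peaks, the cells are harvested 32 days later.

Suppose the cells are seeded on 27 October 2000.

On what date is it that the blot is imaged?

22 February 2001

The cells are seeded: Oct 27, 2000.
The cells reach confluence: Oct 27, 2000 + 8 days = Nov 4, 2000.
Transfection is performed: Nov 4, 2000 + 16 days = Nov 20, 2000.
Protein expression peaks: Nov 20, 2000 + 11 days = Dec 1, 2000.
The cells are harvested: Dec 1, 2000 + 32 days = Jan 2, 2001.
The western blot is run: Jan 2, 2001 + 24 days = Jan 26, 2001.
The blot is imaged: Jan 26, 2001 + 27 days = Feb 22, 2001.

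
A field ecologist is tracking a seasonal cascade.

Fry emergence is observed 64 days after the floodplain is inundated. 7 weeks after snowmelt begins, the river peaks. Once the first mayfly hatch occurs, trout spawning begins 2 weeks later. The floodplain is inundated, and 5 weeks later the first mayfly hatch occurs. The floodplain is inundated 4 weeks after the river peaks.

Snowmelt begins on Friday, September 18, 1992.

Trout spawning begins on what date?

Friday, January 22, 1993

Snowmelt begins: Sep 18, 1992.
The river peaks: Sep 18, 1992 + 7 weeks = Nov 6, 1992.
The floodplain is inundated: Nov 6, 1992 + 4 weeks = Dec 4, 1992.
The first mayfly hatch occurs: Dec 4, 1992 + 5 weeks = Jan 8, 1993.
Trout spawning begins: Jan 8, 1993 + 2 weeks = Jan 22, 1993.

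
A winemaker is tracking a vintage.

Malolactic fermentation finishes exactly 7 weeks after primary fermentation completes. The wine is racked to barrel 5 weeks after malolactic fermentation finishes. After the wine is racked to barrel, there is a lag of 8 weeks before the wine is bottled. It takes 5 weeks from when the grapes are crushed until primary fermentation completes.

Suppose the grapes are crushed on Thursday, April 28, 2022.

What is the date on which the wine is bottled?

The grapes are crushed: Apr 28, 2022.
Primary fermentation completes: Apr 28, 2022 + 5 weeks = Jun 2, 2022.
Malolactic fermentation finishes: Jun 2, 2022 + 7 weeks = Jul 21, 2022.
The wine is racked to barrel: Jul 21, 2022 + 5 weeks = Aug 25, 2022.
The wine is bottled: Aug 25, 2022 + 8 weeks = Oct 20, 2022.

Thursday, October 20, 2022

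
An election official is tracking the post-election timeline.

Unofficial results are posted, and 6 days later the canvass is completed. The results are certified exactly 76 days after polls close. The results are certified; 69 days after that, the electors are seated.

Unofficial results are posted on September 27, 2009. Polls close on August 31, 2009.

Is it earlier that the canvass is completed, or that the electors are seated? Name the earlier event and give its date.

Unofficial results are posted: Sep 27, 2009.
The canvass is completed: Sep 27, 2009 + 6 days = Oct 3, 2009.
Polls close: Aug 31, 2009.
The results are certified: Aug 31, 2009 + 76 days = Nov 15, 2009.
The electors are seated: Nov 15, 2009 + 69 days = Jan 23, 2010.
Comparing: the canvass is completed on Oct 3, 2009 vs the electors are seated on Jan 23, 2010. Earlier: the canvass is completed.

The canvass is completed — October 3, 2009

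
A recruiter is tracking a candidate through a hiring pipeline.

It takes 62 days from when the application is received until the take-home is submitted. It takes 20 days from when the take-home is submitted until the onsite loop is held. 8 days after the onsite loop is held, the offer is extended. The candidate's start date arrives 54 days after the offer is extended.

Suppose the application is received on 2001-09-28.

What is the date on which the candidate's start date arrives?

2002-02-19

The application is received: Sep 28, 2001.
The take-home is submitted: Sep 28, 2001 + 62 days = Nov 29, 2001.
The onsite loop is held: Nov 29, 2001 + 20 days = Dec 19, 2001.
The offer is extended: Dec 19, 2001 + 8 days = Dec 27, 2001.
The candidate's start date arrives: Dec 27, 2001 + 54 days = Feb 19, 2002.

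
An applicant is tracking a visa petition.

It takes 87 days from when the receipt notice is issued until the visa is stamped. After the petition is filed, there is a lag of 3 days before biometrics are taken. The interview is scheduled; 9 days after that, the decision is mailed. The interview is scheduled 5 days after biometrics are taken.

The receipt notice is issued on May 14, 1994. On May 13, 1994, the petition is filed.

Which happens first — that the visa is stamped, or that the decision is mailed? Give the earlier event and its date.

The receipt notice is issued: May 14, 1994.
The visa is stamped: May 14, 1994 + 87 days = Aug 9, 1994.
The petition is filed: May 13, 1994.
Biometrics are taken: May 13, 1994 + 3 days = May 16, 1994.
The interview is scheduled: May 16, 1994 + 5 days = May 21, 1994.
The decision is mailed: May 21, 1994 + 9 days = May 30, 1994.
Comparing: the visa is stamped on Aug 9, 1994 vs the decision is mailed on May 30, 1994. Earlier: the decision is mailed.

The decision is mailed — May 30, 1994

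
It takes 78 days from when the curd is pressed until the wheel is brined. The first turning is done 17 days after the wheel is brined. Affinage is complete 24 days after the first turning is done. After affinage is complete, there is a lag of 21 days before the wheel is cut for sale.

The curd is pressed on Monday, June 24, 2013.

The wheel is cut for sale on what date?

The curd is pressed: Jun 24, 2013.
The wheel is brined: Jun 24, 2013 + 78 days = Sep 10, 2013.
The first turning is done: Sep 10, 2013 + 17 days = Sep 27, 2013.
Affinage is complete: Sep 27, 2013 + 24 days = Oct 21, 2013.
The wheel is cut for sale: Oct 21, 2013 + 21 days = Nov 11, 2013.

Monday, November 11, 2013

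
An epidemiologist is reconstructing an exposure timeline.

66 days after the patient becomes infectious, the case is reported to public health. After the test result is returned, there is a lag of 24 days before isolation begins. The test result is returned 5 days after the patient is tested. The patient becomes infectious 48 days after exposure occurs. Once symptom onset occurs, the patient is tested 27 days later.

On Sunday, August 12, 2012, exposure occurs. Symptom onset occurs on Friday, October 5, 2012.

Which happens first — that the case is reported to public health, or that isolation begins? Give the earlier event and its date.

Exposure occurs: Aug 12, 2012.
The patient becomes infectious: Aug 12, 2012 + 48 days = Sep 29, 2012.
The case is reported to public health: Sep 29, 2012 + 66 days = Dec 4, 2012.
Symptom onset occurs: Oct 5, 2012.
The patient is tested: Oct 5, 2012 + 27 days = Nov 1, 2012.
The test result is returned: Nov 1, 2012 + 5 days = Nov 6, 2012.
Isolation begins: Nov 6, 2012 + 24 days = Nov 30, 2012.
Comparing: the case is reported to public health on Dec 4, 2012 vs isolation begins on Nov 30, 2012. Earlier: isolation begins.

Isolation begins — Friday, November 30, 2012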